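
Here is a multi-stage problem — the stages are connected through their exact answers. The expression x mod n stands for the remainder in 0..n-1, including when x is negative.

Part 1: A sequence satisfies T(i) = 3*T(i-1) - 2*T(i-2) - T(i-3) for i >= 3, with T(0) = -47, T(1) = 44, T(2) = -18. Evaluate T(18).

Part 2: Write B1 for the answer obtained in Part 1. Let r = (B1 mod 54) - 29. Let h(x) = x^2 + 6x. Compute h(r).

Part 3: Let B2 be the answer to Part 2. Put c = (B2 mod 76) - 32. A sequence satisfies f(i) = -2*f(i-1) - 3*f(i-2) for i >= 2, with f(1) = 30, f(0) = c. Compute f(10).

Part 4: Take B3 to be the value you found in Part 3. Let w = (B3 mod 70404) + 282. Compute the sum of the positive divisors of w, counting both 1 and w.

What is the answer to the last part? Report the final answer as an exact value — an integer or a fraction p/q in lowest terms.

20088

Part 1: T(3) = 3*(-18) - 2*(44) - 1*(-47) = -95; iterating: T(3)=-95, T(4)=-293, T(5)=-671, T(6)=-1332, T(7)=-2361, T(8)=-3748, T(9)=-5190, T(10)=-5713, T(11)=-3011, T(12)=7583, T(13)=34484, T(14)=91297, T(15)=197340, T(16)=374942, T(17)=638849, T(18)=969323; answer 969323
Part 2: B1 = 969323; r = -6; 1*(-6)^2 + 6*(-6)^1 = (36) + (-36) = 0; answer 0
Part 3: B2 = 0; c = -32; f(2) = -2*(30) - 3*(-32) = 36; iterating: f(2)=36, f(3)=-162, f(4)=216, f(5)=54, f(6)=-756, f(7)=1350, f(8)=-432, f(9)=-3186, f(10)=7668; answer 7668
Part 4: B3 = 7668; w = 7950; 7950 = 2 * 3 * 5^2 * 53; sigma = (1 + 2) * (1 + 3) * (1 + 5 + 25) * (1 + 53) = 3 * 4 * 31 * 54 = 20088; answer 20088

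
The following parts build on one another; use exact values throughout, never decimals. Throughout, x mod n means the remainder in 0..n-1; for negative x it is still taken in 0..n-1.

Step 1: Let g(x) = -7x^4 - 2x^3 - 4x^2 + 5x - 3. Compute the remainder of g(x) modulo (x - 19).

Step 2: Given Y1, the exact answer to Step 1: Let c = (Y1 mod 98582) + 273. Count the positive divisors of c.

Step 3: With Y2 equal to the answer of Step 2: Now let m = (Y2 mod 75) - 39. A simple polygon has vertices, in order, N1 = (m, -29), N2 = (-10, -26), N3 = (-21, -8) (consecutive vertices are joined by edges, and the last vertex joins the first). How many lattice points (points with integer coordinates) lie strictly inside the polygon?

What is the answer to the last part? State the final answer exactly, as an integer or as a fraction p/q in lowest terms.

6

Step 1: remainder = value at the root: -7*(19)^4 - 2*(19)^3 - 4*(19)^2 + 5*(19)^1 - 3 = (-912247) + (-13718) + (-1444) + (95) + (-3) = -927317; answer -927317
Step 2: Y1 = -927317; c = 58776; 58776 = 2^3 * 3 * 31 * 79; number of divisors = (3+1) * (1+1) * (1+1) * (1+1) = 32; answer 32
Step 3: Y2 = 32; m = -7; cross terms: (-7*-26 - -10*-29)=-108, (-10*-8 - -21*-26)=-466, (-21*-29 - -7*-8)=553; twice the area = |-21| = 21; area = 21/2; boundary points = 3 + 1 + 7 = 11; strictly interior points = area - boundary/2 + 1 = 6; answer 6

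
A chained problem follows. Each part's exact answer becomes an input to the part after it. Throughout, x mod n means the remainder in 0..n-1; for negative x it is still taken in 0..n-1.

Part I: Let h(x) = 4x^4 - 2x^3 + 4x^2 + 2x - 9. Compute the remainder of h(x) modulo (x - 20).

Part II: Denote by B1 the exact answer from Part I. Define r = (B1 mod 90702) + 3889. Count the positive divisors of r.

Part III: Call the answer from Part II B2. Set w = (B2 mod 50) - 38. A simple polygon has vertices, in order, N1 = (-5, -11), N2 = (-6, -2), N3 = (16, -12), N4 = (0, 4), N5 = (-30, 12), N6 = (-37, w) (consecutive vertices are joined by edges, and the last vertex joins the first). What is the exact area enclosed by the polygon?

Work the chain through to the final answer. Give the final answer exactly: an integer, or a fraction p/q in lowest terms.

1733/2

Part I: remainder = value at the root: 4*(20)^4 - 2*(20)^3 + 4*(20)^2 + 2*(20)^1 - 9 = (640000) + (-16000) + (1600) + (40) + (-9) = 625631; answer 625631
Part II: B1 = 625631; r = 85308; 85308 = 2^2 * 3 * 7109; number of divisors = (2+1) * (1+1) * (1+1) = 12; answer 12
Part III: B2 = 12; w = -26; cross terms: (-5*-2 - -6*-11)=-56, (-6*-12 - 16*-2)=104, (16*4 - 0*-12)=64, (0*12 - -30*4)=120, (-30*-26 - -37*12)=1224, (-37*-11 - -5*-26)=277; twice the area = |1733| = 1733; area = 1733/2; answer 1733/2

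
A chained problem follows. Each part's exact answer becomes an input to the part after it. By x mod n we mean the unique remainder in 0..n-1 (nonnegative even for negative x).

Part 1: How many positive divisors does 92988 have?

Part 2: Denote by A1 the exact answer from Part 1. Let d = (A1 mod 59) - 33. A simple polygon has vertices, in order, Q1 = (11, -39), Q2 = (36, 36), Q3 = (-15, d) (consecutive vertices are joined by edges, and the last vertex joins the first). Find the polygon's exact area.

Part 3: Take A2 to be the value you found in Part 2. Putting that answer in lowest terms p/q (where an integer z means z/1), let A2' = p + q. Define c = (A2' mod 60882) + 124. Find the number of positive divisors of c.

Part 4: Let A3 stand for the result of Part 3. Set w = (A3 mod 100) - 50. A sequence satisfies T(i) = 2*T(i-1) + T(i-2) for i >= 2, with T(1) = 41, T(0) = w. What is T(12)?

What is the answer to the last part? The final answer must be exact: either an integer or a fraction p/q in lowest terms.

292692

Part 1: 92988 = 2^2 * 3^4 * 7 * 41; number of divisors = (2+1) * (4+1) * (1+1) * (1+1) = 60; answer 60
Part 2: A1 = 60; d = -32; cross terms: (11*36 - 36*-39)=1800, (36*-32 - -15*36)=-612, (-15*-39 - 11*-32)=937; twice the area = |2125| = 2125; area = 2125/2; answer 2125/2
Part 3: A2 = 2125/2; threaded value p + q = 2127; c = 2251; 2251 is prime, so its only divisors are 1 and 2251; count = 2; answer 2
Part 4: A3 = 2; w = -48; T(2) = 2*(41) + 1*(-48) = 34; iterating: T(2)=34, T(3)=109, T(4)=252, T(5)=613, T(6)=1478, T(7)=3569, T(8)=8616, T(9)=20801, T(10)=50218, T(11)=121237, T(12)=292692; answer 292692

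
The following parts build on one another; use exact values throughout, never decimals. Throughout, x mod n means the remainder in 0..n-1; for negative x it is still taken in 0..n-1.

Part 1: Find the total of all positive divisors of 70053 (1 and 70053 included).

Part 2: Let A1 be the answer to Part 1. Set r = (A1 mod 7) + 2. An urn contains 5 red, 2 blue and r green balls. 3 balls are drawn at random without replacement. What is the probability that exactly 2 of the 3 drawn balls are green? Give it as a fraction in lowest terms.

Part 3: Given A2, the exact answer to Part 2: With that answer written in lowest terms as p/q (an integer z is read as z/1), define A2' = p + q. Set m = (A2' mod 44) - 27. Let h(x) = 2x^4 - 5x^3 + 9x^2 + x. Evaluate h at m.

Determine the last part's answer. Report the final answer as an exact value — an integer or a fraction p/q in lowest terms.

737832

Part 1: 70053 = 3 * 19 * 1229; sigma = (1 + 3) * (1 + 19) * (1 + 1229) = 4 * 20 * 1230 = 98400; answer 98400
Part 2: A1 = 98400; r = 3; total draws C(10,3) = 120; favorable C(3,2)*C(7,1) = 21; P = 7/40; answer 7/40
Part 3: A2 = 7/40; threaded value p + q = 47; m = -24; 2*(-24)^4 - 5*(-24)^3 + 9*(-24)^2 + 1*(-24)^1 = (663552) + (69120) + (5184) + (-24) = 737832; answer 737832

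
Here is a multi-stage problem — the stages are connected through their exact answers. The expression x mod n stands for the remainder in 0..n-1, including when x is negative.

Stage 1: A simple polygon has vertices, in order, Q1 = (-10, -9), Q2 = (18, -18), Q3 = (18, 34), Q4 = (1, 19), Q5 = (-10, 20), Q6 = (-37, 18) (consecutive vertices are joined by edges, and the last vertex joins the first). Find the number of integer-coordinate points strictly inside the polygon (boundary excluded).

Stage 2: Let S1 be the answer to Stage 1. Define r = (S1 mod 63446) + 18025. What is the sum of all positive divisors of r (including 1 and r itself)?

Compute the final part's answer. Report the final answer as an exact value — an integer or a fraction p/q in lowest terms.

25896

Stage 1: cross terms: (-10*-18 - 18*-9)=342, (18*34 - 18*-18)=936, (18*19 - 1*34)=308, (1*20 - -10*19)=210, (-10*18 - -37*20)=560, (-37*-9 - -10*18)=513; twice the area = |2869| = 2869; area = 2869/2; boundary points = 1 + 52 + 1 + 1 + 1 + 27 = 83; strictly interior points = area - boundary/2 + 1 = 1394; answer 1394
Stage 2: S1 = 1394; r = 19419; 19419 = 3 * 6473; sigma = (1 + 3) * (1 + 6473) = 4 * 6474 = 25896; answer 25896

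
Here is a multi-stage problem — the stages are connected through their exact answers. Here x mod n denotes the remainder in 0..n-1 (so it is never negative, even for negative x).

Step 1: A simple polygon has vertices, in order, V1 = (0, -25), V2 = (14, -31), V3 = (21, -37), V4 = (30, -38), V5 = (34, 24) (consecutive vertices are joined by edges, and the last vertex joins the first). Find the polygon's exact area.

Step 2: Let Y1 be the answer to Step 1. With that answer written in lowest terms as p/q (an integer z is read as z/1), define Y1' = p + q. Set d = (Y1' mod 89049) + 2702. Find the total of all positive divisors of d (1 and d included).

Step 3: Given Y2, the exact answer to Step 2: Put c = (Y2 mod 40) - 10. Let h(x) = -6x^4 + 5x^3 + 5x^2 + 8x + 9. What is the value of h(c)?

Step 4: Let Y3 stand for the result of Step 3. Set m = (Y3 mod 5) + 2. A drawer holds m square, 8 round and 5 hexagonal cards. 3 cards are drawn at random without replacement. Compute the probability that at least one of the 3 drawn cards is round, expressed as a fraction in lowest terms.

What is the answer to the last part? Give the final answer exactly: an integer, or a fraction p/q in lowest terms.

268/323

Step 1: cross terms: (0*-31 - 14*-25)=350, (14*-37 - 21*-31)=133, (21*-38 - 30*-37)=312, (30*24 - 34*-38)=2012, (34*-25 - 0*24)=-850; twice the area = |1957| = 1957; area = 1957/2; answer 1957/2
Step 2: Y1 = 1957/2; threaded value p + q = 1959; d = 4661; 4661 = 59 * 79; sigma = (1 + 59) * (1 + 79) = 60 * 80 = 4800; answer 4800
Step 3: Y2 = 4800; c = -10; -6*(-10)^4 + 5*(-10)^3 + 5*(-10)^2 + 8*(-10)^1 + 9 = (-60000) + (-5000) + (500) + (-80) + (9) = -64571; answer -64571
Step 4: Y3 = -64571; m = 6; total draws C(19,3) = 969; complement C(11,3) = 165; favorable 969 - 165 = 804; P = 268/323; answer 268/323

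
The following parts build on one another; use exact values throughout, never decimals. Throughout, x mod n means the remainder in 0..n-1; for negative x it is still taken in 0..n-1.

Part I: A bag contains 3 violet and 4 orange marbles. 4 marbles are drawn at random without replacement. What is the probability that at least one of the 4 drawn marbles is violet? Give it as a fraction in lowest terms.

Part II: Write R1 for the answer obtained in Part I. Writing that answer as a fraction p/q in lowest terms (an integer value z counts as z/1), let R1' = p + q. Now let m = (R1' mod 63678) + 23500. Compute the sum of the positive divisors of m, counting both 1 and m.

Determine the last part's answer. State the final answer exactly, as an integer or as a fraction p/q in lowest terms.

30324

Part I: total draws C(7,4) = 35; complement C(4,4) = 1; favorable 35 - 1 = 34; P = 34/35; answer 34/35
Part II: R1 = 34/35; threaded value p + q = 69; m = 23569; 23569 = 7^2 * 13 * 37; sigma = (1 + 7 + 49) * (1 + 13) * (1 + 37) = 57 * 14 * 38 = 30324; answer 30324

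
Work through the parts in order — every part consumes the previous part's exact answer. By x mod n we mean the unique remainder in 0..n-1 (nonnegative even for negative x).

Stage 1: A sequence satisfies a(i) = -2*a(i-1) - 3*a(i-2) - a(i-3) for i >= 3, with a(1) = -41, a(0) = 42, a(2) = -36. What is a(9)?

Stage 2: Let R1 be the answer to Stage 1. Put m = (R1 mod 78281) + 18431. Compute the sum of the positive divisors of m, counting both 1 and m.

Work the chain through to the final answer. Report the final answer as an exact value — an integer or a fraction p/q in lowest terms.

Stage 1: a(3) = -2*(-36) - 3*(-41) - 1*(42) = 153; iterating: a(3)=153, a(4)=-157, a(5)=-109, a(6)=536, a(7)=-588, a(8)=-323, a(9)=1874; answer 1874
Stage 2: R1 = 1874; m = 20305; 20305 = 5 * 31 * 131; sigma = (1 + 5) * (1 + 31) * (1 + 131) = 6 * 32 * 132 = 25344; answer 25344

25344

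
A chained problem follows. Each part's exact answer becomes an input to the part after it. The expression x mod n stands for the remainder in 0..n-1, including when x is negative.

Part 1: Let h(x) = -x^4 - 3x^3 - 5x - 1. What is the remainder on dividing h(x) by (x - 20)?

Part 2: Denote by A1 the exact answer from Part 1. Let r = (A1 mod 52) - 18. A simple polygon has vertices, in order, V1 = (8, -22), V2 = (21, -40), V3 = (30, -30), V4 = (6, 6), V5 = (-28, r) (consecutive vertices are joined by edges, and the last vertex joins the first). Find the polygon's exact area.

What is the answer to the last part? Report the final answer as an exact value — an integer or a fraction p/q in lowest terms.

Part 1: remainder = value at the root: -1*(20)^4 - 3*(20)^3 - 5*(20)^1 - 1 = (-160000) + (-24000) + (-100) + (-1) = -184101; answer -184101
Part 2: A1 = -184101; r = 13; cross terms: (8*-40 - 21*-22)=142, (21*-30 - 30*-40)=570, (30*6 - 6*-30)=360, (6*13 - -28*6)=246, (-28*-22 - 8*13)=512; twice the area = |1830| = 1830; area = 915; answer 915

915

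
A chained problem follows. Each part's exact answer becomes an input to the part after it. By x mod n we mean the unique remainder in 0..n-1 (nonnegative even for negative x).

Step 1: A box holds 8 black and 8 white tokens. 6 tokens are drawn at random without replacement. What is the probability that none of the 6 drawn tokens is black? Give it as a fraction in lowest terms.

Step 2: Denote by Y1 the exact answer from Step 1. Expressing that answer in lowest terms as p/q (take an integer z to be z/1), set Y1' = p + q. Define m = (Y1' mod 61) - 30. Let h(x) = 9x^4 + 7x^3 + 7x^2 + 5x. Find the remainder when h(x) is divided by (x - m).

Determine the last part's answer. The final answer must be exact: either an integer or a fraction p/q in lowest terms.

Step 1: total draws C(16,6) = 8008; favorable C(8,6) = 28; P = 1/286; answer 1/286
Step 2: Y1 = 1/286; threaded value p + q = 287; m = 13; remainder = value at the root: 9*(13)^4 + 7*(13)^3 + 7*(13)^2 + 5*(13)^1 = (257049) + (15379) + (1183) + (65) = 273676; answer 273676

273676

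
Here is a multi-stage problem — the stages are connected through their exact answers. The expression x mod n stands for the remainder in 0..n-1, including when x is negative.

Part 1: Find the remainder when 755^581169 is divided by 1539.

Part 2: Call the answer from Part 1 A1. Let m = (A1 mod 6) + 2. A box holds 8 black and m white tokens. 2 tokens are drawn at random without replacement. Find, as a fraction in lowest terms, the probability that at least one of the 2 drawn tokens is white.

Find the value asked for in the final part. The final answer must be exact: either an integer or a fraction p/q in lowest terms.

19/33

Part 1: squarings mod 1539: 755^1=755, 755^2=595, 755^4=55, 755^8=1486, 755^16=1270, 755^32=28, 755^64=784, 755^128=595, 755^256=55, 755^512=1486, 755^1024=1270, 755^2048=28, 755^4096=784, 755^8192=595, 755^16384=55, 755^32768=1486, 755^65536=1270, 755^131072=28, 755^262144=784, 755^524288=595; 755^581169 = 755^1 * 755^16 * 755^32 * 755^512 * 755^1024 * 755^2048 * 755^4096 * 755^16384 * 755^32768 * 755^524288 = 1376 (mod 1539); answer 1376
Part 2: A1 = 1376; m = 4; total draws C(12,2) = 66; complement C(8,2) = 28; favorable 66 - 28 = 38; P = 19/33; answer 19/33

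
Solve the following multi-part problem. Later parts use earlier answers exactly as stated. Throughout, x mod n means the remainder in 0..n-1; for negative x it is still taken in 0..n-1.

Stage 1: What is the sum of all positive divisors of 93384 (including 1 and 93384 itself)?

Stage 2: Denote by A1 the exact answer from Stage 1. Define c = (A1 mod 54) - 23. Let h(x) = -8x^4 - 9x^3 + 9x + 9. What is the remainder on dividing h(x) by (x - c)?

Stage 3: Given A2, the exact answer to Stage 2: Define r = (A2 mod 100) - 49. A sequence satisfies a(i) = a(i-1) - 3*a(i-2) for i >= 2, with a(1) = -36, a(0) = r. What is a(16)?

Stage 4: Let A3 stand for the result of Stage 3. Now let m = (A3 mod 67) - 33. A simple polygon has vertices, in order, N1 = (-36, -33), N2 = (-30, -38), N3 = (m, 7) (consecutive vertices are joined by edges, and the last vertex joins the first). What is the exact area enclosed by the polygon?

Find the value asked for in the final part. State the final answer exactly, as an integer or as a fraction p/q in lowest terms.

150

Stage 1: 93384 = 2^3 * 3^2 * 1297; sigma = (1 + 2 + 4 + 8) * (1 + 3 + 9) * (1 + 1297) = 15 * 13 * 1298 = 253110; answer 253110
Stage 2: A1 = 253110; c = -11; remainder = value at the root: -8*(-11)^4 - 9*(-11)^3 + 9*(-11)^1 + 9 = (-117128) + (11979) + (-99) + (9) = -105239; answer -105239
Stage 3: A2 = -105239; r = 12; a(2) = 1*(-36) - 3*(12) = -72; iterating: a(2)=-72, a(3)=36, a(4)=252, a(5)=144, a(6)=-612, a(7)=-1044, a(8)=792, a(9)=3924, a(10)=1548, a(11)=-10224, a(12)=-14868, a(13)=15804, a(14)=60408, a(15)=12996, a(16)=-168228; answer -168228
Stage 4: A3 = -168228; m = -24; cross terms: (-36*-38 - -30*-33)=378, (-30*7 - -24*-38)=-1122, (-24*-33 - -36*7)=1044; twice the area = |300| = 300; area = 150; answer 150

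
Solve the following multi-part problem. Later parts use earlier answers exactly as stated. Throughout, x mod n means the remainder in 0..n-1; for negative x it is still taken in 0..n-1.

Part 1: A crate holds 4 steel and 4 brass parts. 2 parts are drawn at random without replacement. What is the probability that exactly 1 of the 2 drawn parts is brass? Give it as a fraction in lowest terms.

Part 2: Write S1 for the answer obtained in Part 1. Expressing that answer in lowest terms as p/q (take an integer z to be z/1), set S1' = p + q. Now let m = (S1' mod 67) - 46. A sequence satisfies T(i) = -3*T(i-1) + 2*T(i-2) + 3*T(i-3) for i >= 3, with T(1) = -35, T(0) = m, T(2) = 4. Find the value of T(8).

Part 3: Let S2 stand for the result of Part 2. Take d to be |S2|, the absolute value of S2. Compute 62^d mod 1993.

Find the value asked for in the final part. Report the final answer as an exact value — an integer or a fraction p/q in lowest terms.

Part 1: total draws C(8,2) = 28; favorable C(4,1)*C(4,1) = 16; P = 4/7; answer 4/7
Part 2: S1 = 4/7; threaded value p + q = 11; m = -35; T(3) = -3*(4) + 2*(-35) + 3*(-35) = -187; iterating: T(3)=-187, T(4)=464, T(5)=-1754, T(6)=5629, T(7)=-19003, T(8)=63005; answer 63005
Part 3: S2 = 63005; d = 63005; squarings mod 1993: 62^1=62, 62^2=1851, 62^4=234, 62^8=945, 62^16=161, 62^32=12, 62^64=144, 62^128=806, 62^256=1911, 62^512=745, 62^1024=971, 62^2048=152, 62^4096=1181, 62^8192=1654, 62^16384=1320, 62^32768=518; 62^63005 = 62^1 * 62^4 * 62^8 * 62^16 * 62^512 * 62^1024 * 62^4096 * 62^8192 * 62^16384 * 62^32768 = 895 (mod 1993); answer 895

895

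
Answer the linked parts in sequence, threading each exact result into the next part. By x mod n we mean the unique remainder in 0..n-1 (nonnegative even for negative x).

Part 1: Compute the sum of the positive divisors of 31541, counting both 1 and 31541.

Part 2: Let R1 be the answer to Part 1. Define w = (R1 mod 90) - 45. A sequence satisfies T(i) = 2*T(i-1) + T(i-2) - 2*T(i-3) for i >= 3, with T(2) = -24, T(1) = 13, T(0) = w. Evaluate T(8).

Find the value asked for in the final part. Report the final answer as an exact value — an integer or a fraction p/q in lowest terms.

Part 1: 31541 is prime, so its only divisors are 1 and 31541; sigma = 1 + 31541 = 31542; answer 31542
Part 2: R1 = 31542; w = -3; T(3) = 2*(-24) + 1*(13) - 2*(-3) = -29; iterating: T(3)=-29, T(4)=-108, T(5)=-197, T(6)=-444, T(7)=-869, T(8)=-1788; answer -1788

-1788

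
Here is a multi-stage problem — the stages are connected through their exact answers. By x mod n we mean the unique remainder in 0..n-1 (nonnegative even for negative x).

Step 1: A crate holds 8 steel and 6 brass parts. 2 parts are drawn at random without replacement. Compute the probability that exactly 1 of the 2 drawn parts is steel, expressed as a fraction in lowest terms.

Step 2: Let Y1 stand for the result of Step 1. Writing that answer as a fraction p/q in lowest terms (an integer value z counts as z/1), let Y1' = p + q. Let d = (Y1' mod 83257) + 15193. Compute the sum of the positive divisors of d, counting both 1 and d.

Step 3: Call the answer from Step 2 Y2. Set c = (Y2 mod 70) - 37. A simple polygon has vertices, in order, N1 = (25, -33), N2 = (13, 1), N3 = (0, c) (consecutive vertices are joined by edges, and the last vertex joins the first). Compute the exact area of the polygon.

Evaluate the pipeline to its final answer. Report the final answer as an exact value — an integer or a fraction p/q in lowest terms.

281

Step 1: total draws C(14,2) = 91; favorable C(8,1)*C(6,1) = 48; P = 48/91; answer 48/91
Step 2: Y1 = 48/91; threaded value p + q = 139; d = 15332; 15332 = 2^2 * 3833; sigma = (1 + 2 + 4) * (1 + 3833) = 7 * 3834 = 26838; answer 26838
Step 3: Y2 = 26838; c = -9; cross terms: (25*1 - 13*-33)=454, (13*-9 - 0*1)=-117, (0*-33 - 25*-9)=225; twice the area = |562| = 562; area = 281; answer 281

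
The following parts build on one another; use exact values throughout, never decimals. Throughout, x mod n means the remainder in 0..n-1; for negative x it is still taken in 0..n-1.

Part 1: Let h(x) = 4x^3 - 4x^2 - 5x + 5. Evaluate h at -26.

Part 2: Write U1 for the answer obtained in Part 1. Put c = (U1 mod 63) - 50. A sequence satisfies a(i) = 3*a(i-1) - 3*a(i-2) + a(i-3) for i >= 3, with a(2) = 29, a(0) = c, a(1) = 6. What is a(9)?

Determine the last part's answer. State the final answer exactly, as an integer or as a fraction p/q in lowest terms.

Part 1: 4*(-26)^3 - 4*(-26)^2 - 5*(-26)^1 + 5 = (-70304) + (-2704) + (130) + (5) = -72873; answer -72873
Part 2: U1 = -72873; c = -32; a(3) = 3*(29) - 3*(6) + 1*(-32) = 37; iterating: a(3)=37, a(4)=30, a(5)=8, a(6)=-29, a(7)=-81, a(8)=-148, a(9)=-230; answer -230

-230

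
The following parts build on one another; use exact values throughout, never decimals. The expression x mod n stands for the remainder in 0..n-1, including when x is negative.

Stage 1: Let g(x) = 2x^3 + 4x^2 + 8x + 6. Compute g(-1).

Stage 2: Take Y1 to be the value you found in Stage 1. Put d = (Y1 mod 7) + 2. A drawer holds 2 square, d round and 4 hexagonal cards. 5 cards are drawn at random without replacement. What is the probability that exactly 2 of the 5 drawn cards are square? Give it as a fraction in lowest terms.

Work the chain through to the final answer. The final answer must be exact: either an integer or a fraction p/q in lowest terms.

Stage 1: 2*(-1)^3 + 4*(-1)^2 + 8*(-1)^1 + 6 = (-2) + (4) + (-8) + (6) = 0; answer 0
Stage 2: Y1 = 0; d = 2; total draws C(8,5) = 56; favorable C(2,2)*C(6,3) = 20; P = 5/14; answer 5/14

5/14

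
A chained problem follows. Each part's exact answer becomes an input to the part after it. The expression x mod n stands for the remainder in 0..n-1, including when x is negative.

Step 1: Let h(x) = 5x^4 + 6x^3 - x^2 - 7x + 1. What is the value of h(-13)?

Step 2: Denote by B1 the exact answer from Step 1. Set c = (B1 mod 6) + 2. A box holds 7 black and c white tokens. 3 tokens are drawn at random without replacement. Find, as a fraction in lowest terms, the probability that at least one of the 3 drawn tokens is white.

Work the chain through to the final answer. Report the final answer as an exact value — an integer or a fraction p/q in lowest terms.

Step 1: 5*(-13)^4 + 6*(-13)^3 - 1*(-13)^2 - 7*(-13)^1 + 1 = (142805) + (-13182) + (-169) + (91) + (1) = 129546; answer 129546
Step 2: B1 = 129546; c = 2; total draws C(9,3) = 84; complement C(7,3) = 35; favorable 84 - 35 = 49; P = 7/12; answer 7/12

7/12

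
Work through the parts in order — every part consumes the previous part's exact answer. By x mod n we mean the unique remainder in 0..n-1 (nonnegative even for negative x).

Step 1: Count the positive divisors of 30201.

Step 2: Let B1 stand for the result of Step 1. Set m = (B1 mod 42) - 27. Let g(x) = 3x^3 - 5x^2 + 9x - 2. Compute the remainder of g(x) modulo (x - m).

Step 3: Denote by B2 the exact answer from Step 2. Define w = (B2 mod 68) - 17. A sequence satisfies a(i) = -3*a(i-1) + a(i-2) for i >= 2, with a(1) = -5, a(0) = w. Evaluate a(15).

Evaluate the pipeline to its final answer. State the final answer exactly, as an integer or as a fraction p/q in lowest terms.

-84175250

Step 1: 30201 = 3 * 10067; number of divisors = (1+1) * (1+1) = 4; answer 4
Step 2: B1 = 4; m = -23; remainder = value at the root: 3*(-23)^3 - 5*(-23)^2 + 9*(-23)^1 - 2 = (-36501) + (-2645) + (-207) + (-2) = -39355; answer -39355
Step 3: B2 = -39355; w = 0; a(2) = -3*(-5) + 1*(0) = 15; iterating: a(2)=15, a(3)=-50, a(4)=165, a(5)=-545, a(6)=1800, a(7)=-5945, a(8)=19635, a(9)=-64850, a(10)=214185, a(11)=-707405, a(12)=2336400, a(13)=-7716605, a(14)=25486215, a(15)=-84175250; answer -84175250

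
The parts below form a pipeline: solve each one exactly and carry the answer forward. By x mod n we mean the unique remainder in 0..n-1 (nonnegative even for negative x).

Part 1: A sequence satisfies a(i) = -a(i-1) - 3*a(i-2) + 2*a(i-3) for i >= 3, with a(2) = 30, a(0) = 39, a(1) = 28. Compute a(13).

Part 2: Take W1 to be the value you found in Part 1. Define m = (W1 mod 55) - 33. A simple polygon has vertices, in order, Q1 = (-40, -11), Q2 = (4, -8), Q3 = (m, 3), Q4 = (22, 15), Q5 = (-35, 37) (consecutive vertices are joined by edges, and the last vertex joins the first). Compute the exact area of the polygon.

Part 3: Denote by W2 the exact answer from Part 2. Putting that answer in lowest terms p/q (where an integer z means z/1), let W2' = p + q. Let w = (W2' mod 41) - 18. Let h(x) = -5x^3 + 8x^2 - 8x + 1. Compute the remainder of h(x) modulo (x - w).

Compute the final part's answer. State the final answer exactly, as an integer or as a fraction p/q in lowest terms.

-18559

Part 1: a(3) = -1*(30) - 3*(28) + 2*(39) = -36; iterating: a(3)=-36, a(4)=2, a(5)=166, a(6)=-244, a(7)=-250, a(8)=1314, a(9)=-1052, a(10)=-3390, a(11)=9174, a(12)=-1108, a(13)=-33194; answer -33194
Part 2: W1 = -33194; m = -7; cross terms: (-40*-8 - 4*-11)=364, (4*3 - -7*-8)=-44, (-7*15 - 22*3)=-171, (22*37 - -35*15)=1339, (-35*-11 - -40*37)=1865; twice the area = |3353| = 3353; area = 3353/2; answer 3353/2
Part 3: W2 = 3353/2; threaded value p + q = 3355; w = 16; remainder = value at the root: -5*(16)^3 + 8*(16)^2 - 8*(16)^1 + 1 = (-20480) + (2048) + (-128) + (1) = -18559; answer -18559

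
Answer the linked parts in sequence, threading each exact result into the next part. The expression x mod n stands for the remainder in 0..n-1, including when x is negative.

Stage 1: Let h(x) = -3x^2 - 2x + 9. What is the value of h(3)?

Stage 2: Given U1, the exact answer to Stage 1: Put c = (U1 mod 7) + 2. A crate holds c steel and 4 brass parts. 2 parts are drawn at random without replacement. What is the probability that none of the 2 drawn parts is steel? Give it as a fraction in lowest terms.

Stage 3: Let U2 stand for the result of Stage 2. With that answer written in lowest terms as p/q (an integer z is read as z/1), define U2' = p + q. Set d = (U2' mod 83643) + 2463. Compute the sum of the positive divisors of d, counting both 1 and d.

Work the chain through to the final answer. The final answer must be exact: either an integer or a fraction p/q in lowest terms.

Stage 1: -3*(3)^2 - 2*(3)^1 + 9 = (-27) + (-6) + (9) = -24; answer -24
Stage 2: U1 = -24; c = 6; total draws C(10,2) = 45; favorable C(4,2) = 6; P = 2/15; answer 2/15
Stage 3: U2 = 2/15; threaded value p + q = 17; d = 2480; 2480 = 2^4 * 5 * 31; sigma = (1 + 2 + 4 + 8 + 16) * (1 + 5) * (1 + 31) = 31 * 6 * 32 = 5952; answer 5952

5952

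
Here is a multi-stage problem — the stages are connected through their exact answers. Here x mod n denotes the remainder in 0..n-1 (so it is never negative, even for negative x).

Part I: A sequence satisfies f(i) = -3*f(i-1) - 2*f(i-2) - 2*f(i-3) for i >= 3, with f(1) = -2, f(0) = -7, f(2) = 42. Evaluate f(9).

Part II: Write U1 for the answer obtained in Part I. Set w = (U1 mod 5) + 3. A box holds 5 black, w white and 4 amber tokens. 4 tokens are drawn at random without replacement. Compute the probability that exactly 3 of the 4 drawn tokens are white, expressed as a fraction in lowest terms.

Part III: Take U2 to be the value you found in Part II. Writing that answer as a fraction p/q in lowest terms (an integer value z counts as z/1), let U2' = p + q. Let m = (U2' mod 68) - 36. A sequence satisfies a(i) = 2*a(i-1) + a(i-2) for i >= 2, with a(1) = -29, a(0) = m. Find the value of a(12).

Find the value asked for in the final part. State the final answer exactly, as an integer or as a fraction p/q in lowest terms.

Part I: f(3) = -3*(42) - 2*(-2) - 2*(-7) = -108; iterating: f(3)=-108, f(4)=244, f(5)=-600, f(6)=1528, f(7)=-3872, f(8)=9760, f(9)=-24592; answer -24592
Part II: U1 = -24592; w = 6; total draws C(15,4) = 1365; favorable C(6,3)*C(9,1) = 180; P = 12/91; answer 12/91
Part III: U2 = 12/91; threaded value p + q = 103; m = -1; a(2) = 2*(-29) + 1*(-1) = -59; iterating: a(2)=-59, a(3)=-147, a(4)=-353, a(5)=-853, a(6)=-2059, a(7)=-4971, a(8)=-12001, a(9)=-28973, a(10)=-69947, a(11)=-168867, a(12)=-407681; answer -407681

-407681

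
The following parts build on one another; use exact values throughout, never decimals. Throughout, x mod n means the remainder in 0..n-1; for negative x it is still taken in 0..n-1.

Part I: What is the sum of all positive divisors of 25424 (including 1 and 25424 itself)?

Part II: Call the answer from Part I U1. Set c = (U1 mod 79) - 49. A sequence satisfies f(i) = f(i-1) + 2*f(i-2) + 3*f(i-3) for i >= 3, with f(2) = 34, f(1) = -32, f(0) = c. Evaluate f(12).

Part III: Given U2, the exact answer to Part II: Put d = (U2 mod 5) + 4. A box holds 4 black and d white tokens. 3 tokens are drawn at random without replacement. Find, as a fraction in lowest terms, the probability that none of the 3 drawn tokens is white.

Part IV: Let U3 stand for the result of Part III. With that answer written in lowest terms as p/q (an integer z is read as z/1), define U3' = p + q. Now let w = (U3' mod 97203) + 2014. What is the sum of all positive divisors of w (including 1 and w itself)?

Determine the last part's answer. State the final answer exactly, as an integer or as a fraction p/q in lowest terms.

Part I: 25424 = 2^4 * 7 * 227; sigma = (1 + 2 + 4 + 8 + 16) * (1 + 7) * (1 + 227) = 31 * 8 * 228 = 56544; answer 56544
Part II: U1 = 56544; c = 10; f(3) = 1*(34) + 2*(-32) + 3*(10) = 0; iterating: f(3)=0, f(4)=-28, f(5)=74, f(6)=18, f(7)=82, f(8)=340, f(9)=558, f(10)=1484, f(11)=3620, f(12)=8262; answer 8262
Part III: U2 = 8262; d = 6; total draws C(10,3) = 120; favorable C(4,3) = 4; P = 1/30; answer 1/30
Part IV: U3 = 1/30; threaded value p + q = 31; w = 2045; 2045 = 5 * 409; sigma = (1 + 5) * (1 + 409) = 6 * 410 = 2460; answer 2460

2460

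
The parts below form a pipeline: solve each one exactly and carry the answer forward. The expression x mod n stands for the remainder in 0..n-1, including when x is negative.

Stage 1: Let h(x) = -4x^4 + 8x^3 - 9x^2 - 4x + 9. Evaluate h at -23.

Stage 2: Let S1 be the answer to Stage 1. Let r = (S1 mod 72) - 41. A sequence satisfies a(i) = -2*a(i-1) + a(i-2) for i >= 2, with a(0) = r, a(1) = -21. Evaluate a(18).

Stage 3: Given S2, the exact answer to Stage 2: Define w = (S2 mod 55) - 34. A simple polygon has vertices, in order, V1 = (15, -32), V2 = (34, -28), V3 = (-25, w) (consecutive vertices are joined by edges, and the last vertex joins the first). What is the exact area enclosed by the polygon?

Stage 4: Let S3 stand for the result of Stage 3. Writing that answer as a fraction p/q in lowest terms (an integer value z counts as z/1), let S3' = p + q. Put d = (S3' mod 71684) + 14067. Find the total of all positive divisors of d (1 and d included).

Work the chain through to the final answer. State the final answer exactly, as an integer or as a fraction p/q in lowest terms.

34272

Stage 1: -4*(-23)^4 + 8*(-23)^3 - 9*(-23)^2 - 4*(-23)^1 + 9 = (-1119364) + (-97336) + (-4761) + (92) + (9) = -1221360; answer -1221360
Stage 2: S1 = -1221360; r = 7; a(2) = -2*(-21) + 1*(7) = 49; iterating: a(2)=49, a(3)=-119, a(4)=287, a(5)=-693, a(6)=1673, a(7)=-4039, a(8)=9751, a(9)=-23541, a(10)=56833, a(11)=-137207, a(12)=331247, a(13)=-799701, a(14)=1930649, a(15)=-4660999, a(16)=11252647, a(17)=-27166293, a(18)=65585233; answer 65585233
Stage 3: S2 = 65585233; w = 9; cross terms: (15*-28 - 34*-32)=668, (34*9 - -25*-28)=-394, (-25*-32 - 15*9)=665; twice the area = |939| = 939; area = 939/2; answer 939/2
Stage 4: S3 = 939/2; threaded value p + q = 941; d = 15008; 15008 = 2^5 * 7 * 67; sigma = (1 + 2 + 4 + 8 + 16 + 32) * (1 + 7) * (1 + 67) = 63 * 8 * 68 = 34272; answer 34272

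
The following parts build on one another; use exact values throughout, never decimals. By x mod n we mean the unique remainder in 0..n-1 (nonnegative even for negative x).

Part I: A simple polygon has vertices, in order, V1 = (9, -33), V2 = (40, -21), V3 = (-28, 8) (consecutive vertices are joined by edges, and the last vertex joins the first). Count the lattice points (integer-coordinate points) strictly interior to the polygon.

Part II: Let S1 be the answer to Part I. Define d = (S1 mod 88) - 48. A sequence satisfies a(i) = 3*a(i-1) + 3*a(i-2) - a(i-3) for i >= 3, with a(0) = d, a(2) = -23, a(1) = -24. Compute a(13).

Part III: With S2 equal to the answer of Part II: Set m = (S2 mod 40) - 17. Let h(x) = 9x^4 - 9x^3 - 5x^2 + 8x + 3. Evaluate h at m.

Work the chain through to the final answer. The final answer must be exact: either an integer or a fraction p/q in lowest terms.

8

Part I: cross terms: (9*-21 - 40*-33)=1131, (40*8 - -28*-21)=-268, (-28*-33 - 9*8)=852; twice the area = |1715| = 1715; area = 1715/2; boundary points = 1 + 1 + 1 = 3; strictly interior points = area - boundary/2 + 1 = 857; answer 857
Part II: S1 = 857; d = 17; a(3) = 3*(-23) + 3*(-24) - 1*(17) = -158; iterating: a(3)=-158, a(4)=-519, a(5)=-2008, a(6)=-7423, a(7)=-27774, a(8)=-103583, a(9)=-386648, a(10)=-1442919, a(11)=-5385118, a(12)=-20097463, a(13)=-75004824; answer -75004824
Part III: S2 = -75004824; m = -1; 9*(-1)^4 - 9*(-1)^3 - 5*(-1)^2 + 8*(-1)^1 + 3 = (9) + (9) + (-5) + (-8) + (3) = 8; answer 8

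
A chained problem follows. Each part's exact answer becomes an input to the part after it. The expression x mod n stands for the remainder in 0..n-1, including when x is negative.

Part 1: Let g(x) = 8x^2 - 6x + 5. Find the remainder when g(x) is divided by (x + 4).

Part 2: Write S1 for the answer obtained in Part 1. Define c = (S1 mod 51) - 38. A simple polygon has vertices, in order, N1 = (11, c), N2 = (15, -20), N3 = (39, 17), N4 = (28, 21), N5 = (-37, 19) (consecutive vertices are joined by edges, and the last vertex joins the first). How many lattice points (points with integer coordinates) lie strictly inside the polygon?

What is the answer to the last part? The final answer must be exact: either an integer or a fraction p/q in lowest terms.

2011

Part 1: remainder = value at the root: 8*(-4)^2 - 6*(-4)^1 + 5 = (128) + (24) + (5) = 157; answer 157
Part 2: S1 = 157; c = -34; cross terms: (11*-20 - 15*-34)=290, (15*17 - 39*-20)=1035, (39*21 - 28*17)=343, (28*19 - -37*21)=1309, (-37*-34 - 11*19)=1049; twice the area = |4026| = 4026; area = 2013; boundary points = 2 + 1 + 1 + 1 + 1 = 6; strictly interior points = area - boundary/2 + 1 = 2011; answer 2011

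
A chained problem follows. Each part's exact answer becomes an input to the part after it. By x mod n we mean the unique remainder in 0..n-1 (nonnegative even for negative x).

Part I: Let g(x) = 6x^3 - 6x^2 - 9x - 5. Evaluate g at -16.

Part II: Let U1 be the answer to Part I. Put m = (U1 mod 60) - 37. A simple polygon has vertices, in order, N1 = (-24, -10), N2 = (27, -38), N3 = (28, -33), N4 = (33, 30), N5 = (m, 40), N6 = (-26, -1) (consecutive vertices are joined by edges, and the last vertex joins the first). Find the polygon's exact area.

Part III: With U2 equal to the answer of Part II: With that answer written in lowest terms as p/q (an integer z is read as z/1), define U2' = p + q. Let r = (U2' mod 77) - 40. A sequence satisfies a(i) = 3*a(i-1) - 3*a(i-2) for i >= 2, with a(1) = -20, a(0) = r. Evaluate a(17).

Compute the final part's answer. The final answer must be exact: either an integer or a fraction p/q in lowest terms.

301806

Part I: 6*(-16)^3 - 6*(-16)^2 - 9*(-16)^1 - 5 = (-24576) + (-1536) + (144) + (-5) = -25973; answer -25973
Part II: U1 = -25973; m = -30; cross terms: (-24*-38 - 27*-10)=1182, (27*-33 - 28*-38)=173, (28*30 - 33*-33)=1929, (33*40 - -30*30)=2220, (-30*-1 - -26*40)=1070, (-26*-10 - -24*-1)=236; twice the area = |6810| = 6810; area = 3405; answer 3405
Part III: U2 = 3405; threaded value p + q = 3406; r = -22; a(2) = 3*(-20) - 3*(-22) = 6; iterating: a(2)=6, a(3)=78, a(4)=216, a(5)=414, a(6)=594, a(7)=540, a(8)=-162, a(9)=-2106, a(10)=-5832, a(11)=-11178, a(12)=-16038, a(13)=-14580, a(14)=4374, a(15)=56862, a(16)=157464, a(17)=301806; answer 301806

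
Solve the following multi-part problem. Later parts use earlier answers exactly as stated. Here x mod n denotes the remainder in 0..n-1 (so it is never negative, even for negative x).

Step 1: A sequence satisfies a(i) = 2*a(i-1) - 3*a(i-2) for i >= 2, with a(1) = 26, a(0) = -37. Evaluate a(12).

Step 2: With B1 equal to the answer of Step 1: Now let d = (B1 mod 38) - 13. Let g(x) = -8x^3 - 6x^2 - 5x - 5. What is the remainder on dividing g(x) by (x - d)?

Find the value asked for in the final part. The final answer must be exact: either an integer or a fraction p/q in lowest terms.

13015

Step 1: a(2) = 2*(26) - 3*(-37) = 163; iterating: a(2)=163, a(3)=248, a(4)=7, a(5)=-730, a(6)=-1481, a(7)=-772, a(8)=2899, a(9)=8114, a(10)=7531, a(11)=-9280, a(12)=-41153; answer -41153
Step 2: B1 = -41153; d = -12; remainder = value at the root: -8*(-12)^3 - 6*(-12)^2 - 5*(-12)^1 - 5 = (13824) + (-864) + (60) + (-5) = 13015; answer 13015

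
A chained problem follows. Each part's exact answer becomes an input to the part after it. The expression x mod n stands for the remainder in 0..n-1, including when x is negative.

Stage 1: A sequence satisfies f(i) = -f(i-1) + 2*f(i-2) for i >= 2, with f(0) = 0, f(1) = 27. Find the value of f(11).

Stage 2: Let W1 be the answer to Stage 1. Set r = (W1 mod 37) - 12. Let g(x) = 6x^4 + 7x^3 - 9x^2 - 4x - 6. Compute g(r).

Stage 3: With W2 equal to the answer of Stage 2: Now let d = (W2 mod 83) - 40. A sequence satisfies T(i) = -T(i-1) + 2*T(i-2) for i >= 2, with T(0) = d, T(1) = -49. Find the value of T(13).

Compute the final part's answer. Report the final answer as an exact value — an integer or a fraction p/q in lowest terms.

Stage 1: f(2) = -1*(27) + 2*(0) = -27; iterating: f(2)=-27, f(3)=81, f(4)=-135, f(5)=297, f(6)=-567, f(7)=1161, f(8)=-2295, f(9)=4617, f(10)=-9207, f(11)=18441; answer 18441
Stage 2: W1 = 18441; r = 3; 6*(3)^4 + 7*(3)^3 - 9*(3)^2 - 4*(3)^1 - 6 = (486) + (189) + (-81) + (-12) + (-6) = 576; answer 576
Stage 3: W2 = 576; d = 38; T(2) = -1*(-49) + 2*(38) = 125; iterating: T(2)=125, T(3)=-223, T(4)=473, T(5)=-919, T(6)=1865, T(7)=-3703, T(8)=7433, T(9)=-14839, T(10)=29705, T(11)=-59383, T(12)=118793, T(13)=-237559; answer -237559

-237559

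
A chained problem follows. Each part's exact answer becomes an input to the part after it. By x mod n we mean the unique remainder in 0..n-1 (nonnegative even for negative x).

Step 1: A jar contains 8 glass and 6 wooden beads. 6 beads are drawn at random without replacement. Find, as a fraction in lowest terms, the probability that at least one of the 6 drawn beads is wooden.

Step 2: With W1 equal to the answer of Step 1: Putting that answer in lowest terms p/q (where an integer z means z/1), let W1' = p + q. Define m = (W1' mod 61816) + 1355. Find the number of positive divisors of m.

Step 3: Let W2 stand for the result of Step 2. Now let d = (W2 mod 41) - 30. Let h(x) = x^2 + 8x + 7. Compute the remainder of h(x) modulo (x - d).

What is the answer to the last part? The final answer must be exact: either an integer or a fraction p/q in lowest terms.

520

Step 1: total draws C(14,6) = 3003; complement C(8,6) = 28; favorable 3003 - 28 = 2975; P = 425/429; answer 425/429
Step 2: W1 = 425/429; threaded value p + q = 854; m = 2209; 2209 = 47^2; number of divisors = (2+1) = 3; answer 3
Step 3: W2 = 3; d = -27; remainder = value at the root: 1*(-27)^2 + 8*(-27)^1 + 7 = (729) + (-216) + (7) = 520; answer 520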